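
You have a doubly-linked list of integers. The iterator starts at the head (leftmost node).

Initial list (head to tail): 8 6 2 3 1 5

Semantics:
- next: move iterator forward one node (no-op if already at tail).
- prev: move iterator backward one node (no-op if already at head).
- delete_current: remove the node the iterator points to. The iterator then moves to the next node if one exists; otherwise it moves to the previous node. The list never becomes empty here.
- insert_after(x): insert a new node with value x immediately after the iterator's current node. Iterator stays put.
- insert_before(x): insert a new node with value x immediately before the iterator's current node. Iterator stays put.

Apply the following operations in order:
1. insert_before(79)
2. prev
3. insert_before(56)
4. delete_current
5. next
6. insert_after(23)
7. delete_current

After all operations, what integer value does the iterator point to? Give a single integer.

After 1 (insert_before(79)): list=[79, 8, 6, 2, 3, 1, 5] cursor@8
After 2 (prev): list=[79, 8, 6, 2, 3, 1, 5] cursor@79
After 3 (insert_before(56)): list=[56, 79, 8, 6, 2, 3, 1, 5] cursor@79
After 4 (delete_current): list=[56, 8, 6, 2, 3, 1, 5] cursor@8
After 5 (next): list=[56, 8, 6, 2, 3, 1, 5] cursor@6
After 6 (insert_after(23)): list=[56, 8, 6, 23, 2, 3, 1, 5] cursor@6
After 7 (delete_current): list=[56, 8, 23, 2, 3, 1, 5] cursor@23

Answer: 23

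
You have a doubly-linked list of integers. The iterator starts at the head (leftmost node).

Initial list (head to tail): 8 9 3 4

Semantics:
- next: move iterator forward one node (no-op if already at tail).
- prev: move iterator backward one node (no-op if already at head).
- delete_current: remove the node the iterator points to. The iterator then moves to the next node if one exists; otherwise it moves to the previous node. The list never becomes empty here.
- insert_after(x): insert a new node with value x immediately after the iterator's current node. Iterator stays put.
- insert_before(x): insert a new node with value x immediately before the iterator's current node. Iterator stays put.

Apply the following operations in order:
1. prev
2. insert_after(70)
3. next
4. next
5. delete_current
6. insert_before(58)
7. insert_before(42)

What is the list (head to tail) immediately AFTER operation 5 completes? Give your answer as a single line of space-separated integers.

Answer: 8 70 3 4

Derivation:
After 1 (prev): list=[8, 9, 3, 4] cursor@8
After 2 (insert_after(70)): list=[8, 70, 9, 3, 4] cursor@8
After 3 (next): list=[8, 70, 9, 3, 4] cursor@70
After 4 (next): list=[8, 70, 9, 3, 4] cursor@9
After 5 (delete_current): list=[8, 70, 3, 4] cursor@3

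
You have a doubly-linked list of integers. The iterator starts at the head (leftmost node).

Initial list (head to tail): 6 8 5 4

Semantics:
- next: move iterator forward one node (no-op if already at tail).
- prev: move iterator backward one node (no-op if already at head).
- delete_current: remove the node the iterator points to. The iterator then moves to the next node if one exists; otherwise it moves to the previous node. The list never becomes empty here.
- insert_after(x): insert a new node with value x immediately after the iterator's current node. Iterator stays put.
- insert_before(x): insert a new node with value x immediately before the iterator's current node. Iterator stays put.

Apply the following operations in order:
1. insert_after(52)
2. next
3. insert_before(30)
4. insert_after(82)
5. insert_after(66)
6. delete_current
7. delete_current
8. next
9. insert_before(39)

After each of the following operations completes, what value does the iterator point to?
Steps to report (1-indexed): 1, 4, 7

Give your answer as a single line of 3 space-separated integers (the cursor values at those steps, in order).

Answer: 6 52 82

Derivation:
After 1 (insert_after(52)): list=[6, 52, 8, 5, 4] cursor@6
After 2 (next): list=[6, 52, 8, 5, 4] cursor@52
After 3 (insert_before(30)): list=[6, 30, 52, 8, 5, 4] cursor@52
After 4 (insert_after(82)): list=[6, 30, 52, 82, 8, 5, 4] cursor@52
After 5 (insert_after(66)): list=[6, 30, 52, 66, 82, 8, 5, 4] cursor@52
After 6 (delete_current): list=[6, 30, 66, 82, 8, 5, 4] cursor@66
After 7 (delete_current): list=[6, 30, 82, 8, 5, 4] cursor@82
After 8 (next): list=[6, 30, 82, 8, 5, 4] cursor@8
After 9 (insert_before(39)): list=[6, 30, 82, 39, 8, 5, 4] cursor@8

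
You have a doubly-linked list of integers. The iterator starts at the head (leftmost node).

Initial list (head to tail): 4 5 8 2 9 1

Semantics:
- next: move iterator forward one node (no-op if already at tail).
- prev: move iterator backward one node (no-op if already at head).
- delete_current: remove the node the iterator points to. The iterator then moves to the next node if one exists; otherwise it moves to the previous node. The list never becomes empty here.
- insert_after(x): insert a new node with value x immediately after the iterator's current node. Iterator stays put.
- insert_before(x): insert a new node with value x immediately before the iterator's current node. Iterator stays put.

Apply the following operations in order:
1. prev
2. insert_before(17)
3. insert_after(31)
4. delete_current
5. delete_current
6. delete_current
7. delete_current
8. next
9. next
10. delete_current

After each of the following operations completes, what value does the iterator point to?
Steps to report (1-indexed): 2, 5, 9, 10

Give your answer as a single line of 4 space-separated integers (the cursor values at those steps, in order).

After 1 (prev): list=[4, 5, 8, 2, 9, 1] cursor@4
After 2 (insert_before(17)): list=[17, 4, 5, 8, 2, 9, 1] cursor@4
After 3 (insert_after(31)): list=[17, 4, 31, 5, 8, 2, 9, 1] cursor@4
After 4 (delete_current): list=[17, 31, 5, 8, 2, 9, 1] cursor@31
After 5 (delete_current): list=[17, 5, 8, 2, 9, 1] cursor@5
After 6 (delete_current): list=[17, 8, 2, 9, 1] cursor@8
After 7 (delete_current): list=[17, 2, 9, 1] cursor@2
After 8 (next): list=[17, 2, 9, 1] cursor@9
After 9 (next): list=[17, 2, 9, 1] cursor@1
After 10 (delete_current): list=[17, 2, 9] cursor@9

Answer: 4 5 1 9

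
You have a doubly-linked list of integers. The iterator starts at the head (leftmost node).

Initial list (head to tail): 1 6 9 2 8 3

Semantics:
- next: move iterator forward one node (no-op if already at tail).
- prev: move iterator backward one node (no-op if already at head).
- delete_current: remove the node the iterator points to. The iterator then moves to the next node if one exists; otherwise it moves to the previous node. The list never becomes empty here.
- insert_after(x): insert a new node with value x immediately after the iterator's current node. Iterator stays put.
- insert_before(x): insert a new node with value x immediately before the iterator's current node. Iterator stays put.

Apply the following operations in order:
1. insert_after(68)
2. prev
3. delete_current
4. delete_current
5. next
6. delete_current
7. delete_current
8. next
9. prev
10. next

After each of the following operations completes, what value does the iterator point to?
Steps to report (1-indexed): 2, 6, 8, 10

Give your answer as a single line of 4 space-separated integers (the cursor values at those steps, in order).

After 1 (insert_after(68)): list=[1, 68, 6, 9, 2, 8, 3] cursor@1
After 2 (prev): list=[1, 68, 6, 9, 2, 8, 3] cursor@1
After 3 (delete_current): list=[68, 6, 9, 2, 8, 3] cursor@68
After 4 (delete_current): list=[6, 9, 2, 8, 3] cursor@6
After 5 (next): list=[6, 9, 2, 8, 3] cursor@9
After 6 (delete_current): list=[6, 2, 8, 3] cursor@2
After 7 (delete_current): list=[6, 8, 3] cursor@8
After 8 (next): list=[6, 8, 3] cursor@3
After 9 (prev): list=[6, 8, 3] cursor@8
After 10 (next): list=[6, 8, 3] cursor@3

Answer: 1 2 3 3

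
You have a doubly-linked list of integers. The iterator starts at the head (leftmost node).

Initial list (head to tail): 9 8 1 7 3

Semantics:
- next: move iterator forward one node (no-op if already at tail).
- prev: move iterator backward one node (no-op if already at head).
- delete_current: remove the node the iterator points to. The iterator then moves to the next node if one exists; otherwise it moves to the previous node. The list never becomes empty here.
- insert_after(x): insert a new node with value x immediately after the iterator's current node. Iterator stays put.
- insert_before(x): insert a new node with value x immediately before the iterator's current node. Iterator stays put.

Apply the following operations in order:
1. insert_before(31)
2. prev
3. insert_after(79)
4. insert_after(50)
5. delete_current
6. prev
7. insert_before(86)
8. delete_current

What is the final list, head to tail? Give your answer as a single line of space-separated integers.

Answer: 86 79 9 8 1 7 3

Derivation:
After 1 (insert_before(31)): list=[31, 9, 8, 1, 7, 3] cursor@9
After 2 (prev): list=[31, 9, 8, 1, 7, 3] cursor@31
After 3 (insert_after(79)): list=[31, 79, 9, 8, 1, 7, 3] cursor@31
After 4 (insert_after(50)): list=[31, 50, 79, 9, 8, 1, 7, 3] cursor@31
After 5 (delete_current): list=[50, 79, 9, 8, 1, 7, 3] cursor@50
After 6 (prev): list=[50, 79, 9, 8, 1, 7, 3] cursor@50
After 7 (insert_before(86)): list=[86, 50, 79, 9, 8, 1, 7, 3] cursor@50
After 8 (delete_current): list=[86, 79, 9, 8, 1, 7, 3] cursor@79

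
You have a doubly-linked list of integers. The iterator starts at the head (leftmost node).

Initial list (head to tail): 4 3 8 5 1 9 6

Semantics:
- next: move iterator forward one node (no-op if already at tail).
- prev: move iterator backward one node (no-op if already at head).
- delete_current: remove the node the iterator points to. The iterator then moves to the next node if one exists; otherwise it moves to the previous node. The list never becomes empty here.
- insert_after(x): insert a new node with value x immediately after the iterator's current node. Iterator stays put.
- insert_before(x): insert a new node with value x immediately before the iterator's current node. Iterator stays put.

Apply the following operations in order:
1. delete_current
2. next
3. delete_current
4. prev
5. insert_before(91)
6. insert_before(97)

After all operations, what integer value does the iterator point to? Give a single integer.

Answer: 3

Derivation:
After 1 (delete_current): list=[3, 8, 5, 1, 9, 6] cursor@3
After 2 (next): list=[3, 8, 5, 1, 9, 6] cursor@8
After 3 (delete_current): list=[3, 5, 1, 9, 6] cursor@5
After 4 (prev): list=[3, 5, 1, 9, 6] cursor@3
After 5 (insert_before(91)): list=[91, 3, 5, 1, 9, 6] cursor@3
After 6 (insert_before(97)): list=[91, 97, 3, 5, 1, 9, 6] cursor@3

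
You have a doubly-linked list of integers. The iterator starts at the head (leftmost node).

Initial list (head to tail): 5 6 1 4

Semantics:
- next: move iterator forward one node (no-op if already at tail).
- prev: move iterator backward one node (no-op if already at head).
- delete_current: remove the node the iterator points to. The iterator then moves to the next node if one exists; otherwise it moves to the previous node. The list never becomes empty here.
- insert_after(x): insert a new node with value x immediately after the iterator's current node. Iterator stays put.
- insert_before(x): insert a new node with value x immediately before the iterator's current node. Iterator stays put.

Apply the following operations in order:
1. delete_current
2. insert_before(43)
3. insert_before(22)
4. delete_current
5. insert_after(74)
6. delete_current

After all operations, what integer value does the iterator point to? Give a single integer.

Answer: 74

Derivation:
After 1 (delete_current): list=[6, 1, 4] cursor@6
After 2 (insert_before(43)): list=[43, 6, 1, 4] cursor@6
After 3 (insert_before(22)): list=[43, 22, 6, 1, 4] cursor@6
After 4 (delete_current): list=[43, 22, 1, 4] cursor@1
After 5 (insert_after(74)): list=[43, 22, 1, 74, 4] cursor@1
After 6 (delete_current): list=[43, 22, 74, 4] cursor@74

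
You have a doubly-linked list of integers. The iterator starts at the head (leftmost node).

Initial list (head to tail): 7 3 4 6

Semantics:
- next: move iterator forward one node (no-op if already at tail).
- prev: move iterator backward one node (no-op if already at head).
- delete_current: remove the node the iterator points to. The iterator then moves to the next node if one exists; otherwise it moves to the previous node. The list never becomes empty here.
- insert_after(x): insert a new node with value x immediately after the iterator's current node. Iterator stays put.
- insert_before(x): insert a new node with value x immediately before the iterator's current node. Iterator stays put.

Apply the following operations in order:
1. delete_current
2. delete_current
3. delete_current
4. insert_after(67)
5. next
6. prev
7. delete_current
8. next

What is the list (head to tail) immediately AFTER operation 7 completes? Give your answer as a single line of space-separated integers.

Answer: 67

Derivation:
After 1 (delete_current): list=[3, 4, 6] cursor@3
After 2 (delete_current): list=[4, 6] cursor@4
After 3 (delete_current): list=[6] cursor@6
After 4 (insert_after(67)): list=[6, 67] cursor@6
After 5 (next): list=[6, 67] cursor@67
After 6 (prev): list=[6, 67] cursor@6
After 7 (delete_current): list=[67] cursor@67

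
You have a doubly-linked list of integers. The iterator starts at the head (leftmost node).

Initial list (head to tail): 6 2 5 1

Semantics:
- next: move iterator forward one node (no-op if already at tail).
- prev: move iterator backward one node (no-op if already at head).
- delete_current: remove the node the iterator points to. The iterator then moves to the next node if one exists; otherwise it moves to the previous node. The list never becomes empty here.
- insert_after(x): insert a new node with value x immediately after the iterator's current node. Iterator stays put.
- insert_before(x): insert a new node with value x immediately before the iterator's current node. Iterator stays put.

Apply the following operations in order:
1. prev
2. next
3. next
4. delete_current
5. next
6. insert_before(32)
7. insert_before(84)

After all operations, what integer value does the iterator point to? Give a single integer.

Answer: 1

Derivation:
After 1 (prev): list=[6, 2, 5, 1] cursor@6
After 2 (next): list=[6, 2, 5, 1] cursor@2
After 3 (next): list=[6, 2, 5, 1] cursor@5
After 4 (delete_current): list=[6, 2, 1] cursor@1
After 5 (next): list=[6, 2, 1] cursor@1
After 6 (insert_before(32)): list=[6, 2, 32, 1] cursor@1
After 7 (insert_before(84)): list=[6, 2, 32, 84, 1] cursor@1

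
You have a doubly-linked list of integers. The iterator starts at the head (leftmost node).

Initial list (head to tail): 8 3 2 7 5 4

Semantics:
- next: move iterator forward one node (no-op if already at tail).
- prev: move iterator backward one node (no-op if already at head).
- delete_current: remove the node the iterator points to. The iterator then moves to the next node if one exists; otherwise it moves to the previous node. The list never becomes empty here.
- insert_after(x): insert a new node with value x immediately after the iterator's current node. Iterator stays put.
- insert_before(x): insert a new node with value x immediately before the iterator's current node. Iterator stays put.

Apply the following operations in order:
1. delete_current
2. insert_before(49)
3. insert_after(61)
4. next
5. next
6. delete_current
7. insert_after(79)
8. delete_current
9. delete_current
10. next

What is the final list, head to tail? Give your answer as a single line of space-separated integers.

After 1 (delete_current): list=[3, 2, 7, 5, 4] cursor@3
After 2 (insert_before(49)): list=[49, 3, 2, 7, 5, 4] cursor@3
After 3 (insert_after(61)): list=[49, 3, 61, 2, 7, 5, 4] cursor@3
After 4 (next): list=[49, 3, 61, 2, 7, 5, 4] cursor@61
After 5 (next): list=[49, 3, 61, 2, 7, 5, 4] cursor@2
After 6 (delete_current): list=[49, 3, 61, 7, 5, 4] cursor@7
After 7 (insert_after(79)): list=[49, 3, 61, 7, 79, 5, 4] cursor@7
After 8 (delete_current): list=[49, 3, 61, 79, 5, 4] cursor@79
After 9 (delete_current): list=[49, 3, 61, 5, 4] cursor@5
After 10 (next): list=[49, 3, 61, 5, 4] cursor@4

Answer: 49 3 61 5 4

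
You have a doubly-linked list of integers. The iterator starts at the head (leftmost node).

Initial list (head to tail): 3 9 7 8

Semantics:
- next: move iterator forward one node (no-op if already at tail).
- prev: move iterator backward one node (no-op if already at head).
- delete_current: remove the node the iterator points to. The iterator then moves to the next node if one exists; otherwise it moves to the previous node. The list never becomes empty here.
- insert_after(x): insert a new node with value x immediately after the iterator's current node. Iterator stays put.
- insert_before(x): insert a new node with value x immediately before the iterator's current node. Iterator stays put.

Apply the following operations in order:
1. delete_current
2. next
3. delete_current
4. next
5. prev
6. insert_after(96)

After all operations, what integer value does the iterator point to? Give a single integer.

After 1 (delete_current): list=[9, 7, 8] cursor@9
After 2 (next): list=[9, 7, 8] cursor@7
After 3 (delete_current): list=[9, 8] cursor@8
After 4 (next): list=[9, 8] cursor@8
After 5 (prev): list=[9, 8] cursor@9
After 6 (insert_after(96)): list=[9, 96, 8] cursor@9

Answer: 9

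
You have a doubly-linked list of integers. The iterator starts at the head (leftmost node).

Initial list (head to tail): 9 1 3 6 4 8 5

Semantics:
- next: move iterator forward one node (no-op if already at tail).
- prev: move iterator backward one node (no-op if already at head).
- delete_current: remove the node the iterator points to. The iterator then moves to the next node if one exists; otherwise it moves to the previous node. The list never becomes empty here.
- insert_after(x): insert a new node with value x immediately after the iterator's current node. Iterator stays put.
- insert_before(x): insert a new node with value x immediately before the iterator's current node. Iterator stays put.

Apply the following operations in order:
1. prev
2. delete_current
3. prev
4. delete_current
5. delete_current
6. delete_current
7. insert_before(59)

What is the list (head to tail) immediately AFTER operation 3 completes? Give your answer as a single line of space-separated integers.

Answer: 1 3 6 4 8 5

Derivation:
After 1 (prev): list=[9, 1, 3, 6, 4, 8, 5] cursor@9
After 2 (delete_current): list=[1, 3, 6, 4, 8, 5] cursor@1
After 3 (prev): list=[1, 3, 6, 4, 8, 5] cursor@1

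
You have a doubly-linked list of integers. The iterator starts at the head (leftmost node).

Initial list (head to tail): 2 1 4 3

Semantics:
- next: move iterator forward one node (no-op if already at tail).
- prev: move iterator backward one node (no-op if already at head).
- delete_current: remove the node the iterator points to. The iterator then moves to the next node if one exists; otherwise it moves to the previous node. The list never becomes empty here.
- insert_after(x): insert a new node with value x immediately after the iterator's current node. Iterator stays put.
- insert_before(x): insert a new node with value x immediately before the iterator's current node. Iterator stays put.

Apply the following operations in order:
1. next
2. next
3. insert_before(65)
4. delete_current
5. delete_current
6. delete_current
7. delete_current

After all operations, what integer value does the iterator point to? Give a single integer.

After 1 (next): list=[2, 1, 4, 3] cursor@1
After 2 (next): list=[2, 1, 4, 3] cursor@4
After 3 (insert_before(65)): list=[2, 1, 65, 4, 3] cursor@4
After 4 (delete_current): list=[2, 1, 65, 3] cursor@3
After 5 (delete_current): list=[2, 1, 65] cursor@65
After 6 (delete_current): list=[2, 1] cursor@1
After 7 (delete_current): list=[2] cursor@2

Answer: 2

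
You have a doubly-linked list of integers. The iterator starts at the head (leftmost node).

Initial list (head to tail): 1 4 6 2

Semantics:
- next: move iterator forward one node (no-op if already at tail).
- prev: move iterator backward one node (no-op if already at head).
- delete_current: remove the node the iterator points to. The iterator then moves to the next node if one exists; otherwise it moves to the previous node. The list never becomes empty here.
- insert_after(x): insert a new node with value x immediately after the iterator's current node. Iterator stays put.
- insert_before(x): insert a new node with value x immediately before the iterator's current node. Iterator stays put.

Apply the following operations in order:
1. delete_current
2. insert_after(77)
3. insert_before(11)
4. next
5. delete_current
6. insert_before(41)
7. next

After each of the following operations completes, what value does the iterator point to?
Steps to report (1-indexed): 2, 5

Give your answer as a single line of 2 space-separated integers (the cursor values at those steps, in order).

After 1 (delete_current): list=[4, 6, 2] cursor@4
After 2 (insert_after(77)): list=[4, 77, 6, 2] cursor@4
After 3 (insert_before(11)): list=[11, 4, 77, 6, 2] cursor@4
After 4 (next): list=[11, 4, 77, 6, 2] cursor@77
After 5 (delete_current): list=[11, 4, 6, 2] cursor@6
After 6 (insert_before(41)): list=[11, 4, 41, 6, 2] cursor@6
After 7 (next): list=[11, 4, 41, 6, 2] cursor@2

Answer: 4 6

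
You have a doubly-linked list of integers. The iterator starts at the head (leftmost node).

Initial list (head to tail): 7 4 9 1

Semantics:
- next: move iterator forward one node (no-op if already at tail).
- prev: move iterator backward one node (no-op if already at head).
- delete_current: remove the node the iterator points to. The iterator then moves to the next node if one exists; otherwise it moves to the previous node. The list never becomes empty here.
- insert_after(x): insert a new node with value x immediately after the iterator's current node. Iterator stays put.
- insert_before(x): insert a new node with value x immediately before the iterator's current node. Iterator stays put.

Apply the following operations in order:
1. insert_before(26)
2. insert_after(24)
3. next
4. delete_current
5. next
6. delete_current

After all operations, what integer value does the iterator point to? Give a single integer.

Answer: 1

Derivation:
After 1 (insert_before(26)): list=[26, 7, 4, 9, 1] cursor@7
After 2 (insert_after(24)): list=[26, 7, 24, 4, 9, 1] cursor@7
After 3 (next): list=[26, 7, 24, 4, 9, 1] cursor@24
After 4 (delete_current): list=[26, 7, 4, 9, 1] cursor@4
After 5 (next): list=[26, 7, 4, 9, 1] cursor@9
After 6 (delete_current): list=[26, 7, 4, 1] cursor@1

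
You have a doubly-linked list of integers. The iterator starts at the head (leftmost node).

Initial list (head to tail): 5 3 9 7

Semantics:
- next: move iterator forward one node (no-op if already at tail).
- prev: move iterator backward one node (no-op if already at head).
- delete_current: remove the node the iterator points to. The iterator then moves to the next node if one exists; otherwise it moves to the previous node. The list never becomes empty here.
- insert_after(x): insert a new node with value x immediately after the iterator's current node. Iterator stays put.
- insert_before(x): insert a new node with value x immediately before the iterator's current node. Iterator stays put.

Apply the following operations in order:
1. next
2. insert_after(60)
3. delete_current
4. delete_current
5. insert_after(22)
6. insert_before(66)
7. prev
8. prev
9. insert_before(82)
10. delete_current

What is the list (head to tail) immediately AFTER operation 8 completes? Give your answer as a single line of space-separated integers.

After 1 (next): list=[5, 3, 9, 7] cursor@3
After 2 (insert_after(60)): list=[5, 3, 60, 9, 7] cursor@3
After 3 (delete_current): list=[5, 60, 9, 7] cursor@60
After 4 (delete_current): list=[5, 9, 7] cursor@9
After 5 (insert_after(22)): list=[5, 9, 22, 7] cursor@9
After 6 (insert_before(66)): list=[5, 66, 9, 22, 7] cursor@9
After 7 (prev): list=[5, 66, 9, 22, 7] cursor@66
After 8 (prev): list=[5, 66, 9, 22, 7] cursor@5

Answer: 5 66 9 22 7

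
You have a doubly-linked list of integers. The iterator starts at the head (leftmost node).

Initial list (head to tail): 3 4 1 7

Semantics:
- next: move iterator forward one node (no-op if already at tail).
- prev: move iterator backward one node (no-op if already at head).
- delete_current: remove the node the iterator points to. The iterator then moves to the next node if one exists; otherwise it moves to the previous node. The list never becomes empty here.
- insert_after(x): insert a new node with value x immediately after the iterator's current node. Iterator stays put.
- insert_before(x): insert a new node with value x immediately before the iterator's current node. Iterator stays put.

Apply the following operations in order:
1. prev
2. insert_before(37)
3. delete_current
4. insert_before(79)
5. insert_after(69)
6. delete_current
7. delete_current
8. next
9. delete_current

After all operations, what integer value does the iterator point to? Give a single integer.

Answer: 1

Derivation:
After 1 (prev): list=[3, 4, 1, 7] cursor@3
After 2 (insert_before(37)): list=[37, 3, 4, 1, 7] cursor@3
After 3 (delete_current): list=[37, 4, 1, 7] cursor@4
After 4 (insert_before(79)): list=[37, 79, 4, 1, 7] cursor@4
After 5 (insert_after(69)): list=[37, 79, 4, 69, 1, 7] cursor@4
After 6 (delete_current): list=[37, 79, 69, 1, 7] cursor@69
After 7 (delete_current): list=[37, 79, 1, 7] cursor@1
After 8 (next): list=[37, 79, 1, 7] cursor@7
After 9 (delete_current): list=[37, 79, 1] cursor@1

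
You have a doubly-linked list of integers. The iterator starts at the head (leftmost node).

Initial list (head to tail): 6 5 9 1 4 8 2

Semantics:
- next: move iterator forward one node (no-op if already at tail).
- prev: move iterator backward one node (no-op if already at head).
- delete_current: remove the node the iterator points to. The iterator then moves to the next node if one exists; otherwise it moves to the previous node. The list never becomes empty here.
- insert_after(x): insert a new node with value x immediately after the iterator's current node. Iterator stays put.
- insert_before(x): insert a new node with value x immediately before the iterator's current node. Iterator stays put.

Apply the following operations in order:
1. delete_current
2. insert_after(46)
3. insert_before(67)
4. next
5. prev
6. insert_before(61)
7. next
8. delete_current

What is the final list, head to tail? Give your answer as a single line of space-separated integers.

Answer: 67 61 5 9 1 4 8 2

Derivation:
After 1 (delete_current): list=[5, 9, 1, 4, 8, 2] cursor@5
After 2 (insert_after(46)): list=[5, 46, 9, 1, 4, 8, 2] cursor@5
After 3 (insert_before(67)): list=[67, 5, 46, 9, 1, 4, 8, 2] cursor@5
After 4 (next): list=[67, 5, 46, 9, 1, 4, 8, 2] cursor@46
After 5 (prev): list=[67, 5, 46, 9, 1, 4, 8, 2] cursor@5
After 6 (insert_before(61)): list=[67, 61, 5, 46, 9, 1, 4, 8, 2] cursor@5
After 7 (next): list=[67, 61, 5, 46, 9, 1, 4, 8, 2] cursor@46
After 8 (delete_current): list=[67, 61, 5, 9, 1, 4, 8, 2] cursor@9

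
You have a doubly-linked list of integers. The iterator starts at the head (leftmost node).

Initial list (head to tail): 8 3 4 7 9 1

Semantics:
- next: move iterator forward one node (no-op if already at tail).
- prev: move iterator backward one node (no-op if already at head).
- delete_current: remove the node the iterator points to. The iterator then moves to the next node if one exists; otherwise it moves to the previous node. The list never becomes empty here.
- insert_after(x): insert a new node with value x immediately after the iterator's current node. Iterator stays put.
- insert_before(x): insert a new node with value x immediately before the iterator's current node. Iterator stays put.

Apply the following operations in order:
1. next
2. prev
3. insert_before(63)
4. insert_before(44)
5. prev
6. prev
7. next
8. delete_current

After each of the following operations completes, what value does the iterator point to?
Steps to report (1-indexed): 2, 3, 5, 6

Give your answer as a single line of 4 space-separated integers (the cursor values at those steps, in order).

Answer: 8 8 44 63

Derivation:
After 1 (next): list=[8, 3, 4, 7, 9, 1] cursor@3
After 2 (prev): list=[8, 3, 4, 7, 9, 1] cursor@8
After 3 (insert_before(63)): list=[63, 8, 3, 4, 7, 9, 1] cursor@8
After 4 (insert_before(44)): list=[63, 44, 8, 3, 4, 7, 9, 1] cursor@8
After 5 (prev): list=[63, 44, 8, 3, 4, 7, 9, 1] cursor@44
After 6 (prev): list=[63, 44, 8, 3, 4, 7, 9, 1] cursor@63
After 7 (next): list=[63, 44, 8, 3, 4, 7, 9, 1] cursor@44
After 8 (delete_current): list=[63, 8, 3, 4, 7, 9, 1] cursor@8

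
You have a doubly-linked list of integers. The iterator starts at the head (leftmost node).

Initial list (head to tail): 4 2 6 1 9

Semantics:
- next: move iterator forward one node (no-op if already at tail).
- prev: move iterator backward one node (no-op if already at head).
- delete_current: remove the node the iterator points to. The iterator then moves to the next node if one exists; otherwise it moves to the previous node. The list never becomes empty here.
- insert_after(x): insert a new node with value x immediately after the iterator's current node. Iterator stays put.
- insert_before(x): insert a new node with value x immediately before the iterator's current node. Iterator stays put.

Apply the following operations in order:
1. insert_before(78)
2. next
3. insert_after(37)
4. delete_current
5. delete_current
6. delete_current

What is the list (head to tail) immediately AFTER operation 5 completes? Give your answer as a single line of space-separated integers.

After 1 (insert_before(78)): list=[78, 4, 2, 6, 1, 9] cursor@4
After 2 (next): list=[78, 4, 2, 6, 1, 9] cursor@2
After 3 (insert_after(37)): list=[78, 4, 2, 37, 6, 1, 9] cursor@2
After 4 (delete_current): list=[78, 4, 37, 6, 1, 9] cursor@37
After 5 (delete_current): list=[78, 4, 6, 1, 9] cursor@6

Answer: 78 4 6 1 9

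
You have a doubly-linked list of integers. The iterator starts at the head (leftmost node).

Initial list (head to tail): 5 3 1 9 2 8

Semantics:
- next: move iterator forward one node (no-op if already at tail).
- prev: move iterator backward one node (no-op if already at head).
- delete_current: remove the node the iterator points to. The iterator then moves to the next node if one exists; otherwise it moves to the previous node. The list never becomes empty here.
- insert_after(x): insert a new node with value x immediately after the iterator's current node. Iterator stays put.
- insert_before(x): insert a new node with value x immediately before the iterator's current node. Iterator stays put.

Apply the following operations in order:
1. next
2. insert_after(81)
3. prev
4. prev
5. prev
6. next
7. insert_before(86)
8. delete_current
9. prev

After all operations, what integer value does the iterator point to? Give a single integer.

Answer: 86

Derivation:
After 1 (next): list=[5, 3, 1, 9, 2, 8] cursor@3
After 2 (insert_after(81)): list=[5, 3, 81, 1, 9, 2, 8] cursor@3
After 3 (prev): list=[5, 3, 81, 1, 9, 2, 8] cursor@5
After 4 (prev): list=[5, 3, 81, 1, 9, 2, 8] cursor@5
After 5 (prev): list=[5, 3, 81, 1, 9, 2, 8] cursor@5
After 6 (next): list=[5, 3, 81, 1, 9, 2, 8] cursor@3
After 7 (insert_before(86)): list=[5, 86, 3, 81, 1, 9, 2, 8] cursor@3
After 8 (delete_current): list=[5, 86, 81, 1, 9, 2, 8] cursor@81
After 9 (prev): list=[5, 86, 81, 1, 9, 2, 8] cursor@86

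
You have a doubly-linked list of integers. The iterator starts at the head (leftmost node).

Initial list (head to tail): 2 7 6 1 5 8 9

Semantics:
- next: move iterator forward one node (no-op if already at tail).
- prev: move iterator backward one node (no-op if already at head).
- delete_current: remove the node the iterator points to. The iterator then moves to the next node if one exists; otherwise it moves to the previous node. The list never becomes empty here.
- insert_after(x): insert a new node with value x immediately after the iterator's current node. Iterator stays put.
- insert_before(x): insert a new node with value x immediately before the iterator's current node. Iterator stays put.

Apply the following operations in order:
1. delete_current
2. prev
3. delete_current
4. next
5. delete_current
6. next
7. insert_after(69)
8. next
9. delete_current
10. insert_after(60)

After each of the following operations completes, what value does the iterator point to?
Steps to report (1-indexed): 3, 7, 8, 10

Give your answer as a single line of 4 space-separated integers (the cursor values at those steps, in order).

After 1 (delete_current): list=[7, 6, 1, 5, 8, 9] cursor@7
After 2 (prev): list=[7, 6, 1, 5, 8, 9] cursor@7
After 3 (delete_current): list=[6, 1, 5, 8, 9] cursor@6
After 4 (next): list=[6, 1, 5, 8, 9] cursor@1
After 5 (delete_current): list=[6, 5, 8, 9] cursor@5
After 6 (next): list=[6, 5, 8, 9] cursor@8
After 7 (insert_after(69)): list=[6, 5, 8, 69, 9] cursor@8
After 8 (next): list=[6, 5, 8, 69, 9] cursor@69
After 9 (delete_current): list=[6, 5, 8, 9] cursor@9
After 10 (insert_after(60)): list=[6, 5, 8, 9, 60] cursor@9

Answer: 6 8 69 9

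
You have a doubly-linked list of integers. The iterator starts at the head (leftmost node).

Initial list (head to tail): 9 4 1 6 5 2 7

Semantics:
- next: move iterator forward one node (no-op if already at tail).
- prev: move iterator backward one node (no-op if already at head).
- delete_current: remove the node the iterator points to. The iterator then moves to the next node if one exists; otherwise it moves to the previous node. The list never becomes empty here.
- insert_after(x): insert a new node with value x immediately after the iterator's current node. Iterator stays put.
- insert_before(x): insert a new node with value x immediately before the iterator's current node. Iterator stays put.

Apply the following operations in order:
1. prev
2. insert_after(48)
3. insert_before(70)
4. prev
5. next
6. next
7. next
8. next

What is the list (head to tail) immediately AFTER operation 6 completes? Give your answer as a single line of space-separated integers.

Answer: 70 9 48 4 1 6 5 2 7

Derivation:
After 1 (prev): list=[9, 4, 1, 6, 5, 2, 7] cursor@9
After 2 (insert_after(48)): list=[9, 48, 4, 1, 6, 5, 2, 7] cursor@9
After 3 (insert_before(70)): list=[70, 9, 48, 4, 1, 6, 5, 2, 7] cursor@9
After 4 (prev): list=[70, 9, 48, 4, 1, 6, 5, 2, 7] cursor@70
After 5 (next): list=[70, 9, 48, 4, 1, 6, 5, 2, 7] cursor@9
After 6 (next): list=[70, 9, 48, 4, 1, 6, 5, 2, 7] cursor@48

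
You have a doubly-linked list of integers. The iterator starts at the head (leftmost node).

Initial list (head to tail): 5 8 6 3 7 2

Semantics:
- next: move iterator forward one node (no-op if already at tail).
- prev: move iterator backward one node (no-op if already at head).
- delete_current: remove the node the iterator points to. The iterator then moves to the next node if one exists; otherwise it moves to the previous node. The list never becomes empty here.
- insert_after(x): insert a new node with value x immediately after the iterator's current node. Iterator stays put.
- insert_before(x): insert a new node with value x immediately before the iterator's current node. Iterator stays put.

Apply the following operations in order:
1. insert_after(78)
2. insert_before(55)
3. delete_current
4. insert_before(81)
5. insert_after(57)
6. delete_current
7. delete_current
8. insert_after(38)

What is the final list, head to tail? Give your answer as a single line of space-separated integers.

Answer: 55 81 8 38 6 3 7 2

Derivation:
After 1 (insert_after(78)): list=[5, 78, 8, 6, 3, 7, 2] cursor@5
After 2 (insert_before(55)): list=[55, 5, 78, 8, 6, 3, 7, 2] cursor@5
After 3 (delete_current): list=[55, 78, 8, 6, 3, 7, 2] cursor@78
After 4 (insert_before(81)): list=[55, 81, 78, 8, 6, 3, 7, 2] cursor@78
After 5 (insert_after(57)): list=[55, 81, 78, 57, 8, 6, 3, 7, 2] cursor@78
After 6 (delete_current): list=[55, 81, 57, 8, 6, 3, 7, 2] cursor@57
After 7 (delete_current): list=[55, 81, 8, 6, 3, 7, 2] cursor@8
After 8 (insert_after(38)): list=[55, 81, 8, 38, 6, 3, 7, 2] cursor@8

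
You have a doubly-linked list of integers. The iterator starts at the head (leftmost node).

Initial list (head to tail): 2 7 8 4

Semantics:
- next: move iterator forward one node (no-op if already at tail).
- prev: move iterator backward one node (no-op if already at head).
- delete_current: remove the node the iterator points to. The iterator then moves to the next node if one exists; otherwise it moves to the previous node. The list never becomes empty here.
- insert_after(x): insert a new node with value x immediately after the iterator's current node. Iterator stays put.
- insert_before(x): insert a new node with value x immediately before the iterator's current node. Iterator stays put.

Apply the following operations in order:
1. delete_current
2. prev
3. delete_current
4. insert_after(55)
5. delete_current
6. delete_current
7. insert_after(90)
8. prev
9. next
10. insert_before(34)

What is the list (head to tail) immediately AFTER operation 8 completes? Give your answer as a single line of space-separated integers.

After 1 (delete_current): list=[7, 8, 4] cursor@7
After 2 (prev): list=[7, 8, 4] cursor@7
After 3 (delete_current): list=[8, 4] cursor@8
After 4 (insert_after(55)): list=[8, 55, 4] cursor@8
After 5 (delete_current): list=[55, 4] cursor@55
After 6 (delete_current): list=[4] cursor@4
After 7 (insert_after(90)): list=[4, 90] cursor@4
After 8 (prev): list=[4, 90] cursor@4

Answer: 4 90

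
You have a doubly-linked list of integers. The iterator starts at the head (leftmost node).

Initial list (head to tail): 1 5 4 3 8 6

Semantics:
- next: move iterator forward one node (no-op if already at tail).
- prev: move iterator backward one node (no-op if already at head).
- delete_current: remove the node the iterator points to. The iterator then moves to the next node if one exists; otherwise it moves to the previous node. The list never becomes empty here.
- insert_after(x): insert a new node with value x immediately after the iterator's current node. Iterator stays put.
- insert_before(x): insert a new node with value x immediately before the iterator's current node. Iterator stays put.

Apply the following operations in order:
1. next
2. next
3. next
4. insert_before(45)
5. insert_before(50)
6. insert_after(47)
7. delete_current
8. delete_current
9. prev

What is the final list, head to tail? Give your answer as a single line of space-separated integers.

Answer: 1 5 4 45 50 8 6

Derivation:
After 1 (next): list=[1, 5, 4, 3, 8, 6] cursor@5
After 2 (next): list=[1, 5, 4, 3, 8, 6] cursor@4
After 3 (next): list=[1, 5, 4, 3, 8, 6] cursor@3
After 4 (insert_before(45)): list=[1, 5, 4, 45, 3, 8, 6] cursor@3
After 5 (insert_before(50)): list=[1, 5, 4, 45, 50, 3, 8, 6] cursor@3
After 6 (insert_after(47)): list=[1, 5, 4, 45, 50, 3, 47, 8, 6] cursor@3
After 7 (delete_current): list=[1, 5, 4, 45, 50, 47, 8, 6] cursor@47
After 8 (delete_current): list=[1, 5, 4, 45, 50, 8, 6] cursor@8
After 9 (prev): list=[1, 5, 4, 45, 50, 8, 6] cursor@50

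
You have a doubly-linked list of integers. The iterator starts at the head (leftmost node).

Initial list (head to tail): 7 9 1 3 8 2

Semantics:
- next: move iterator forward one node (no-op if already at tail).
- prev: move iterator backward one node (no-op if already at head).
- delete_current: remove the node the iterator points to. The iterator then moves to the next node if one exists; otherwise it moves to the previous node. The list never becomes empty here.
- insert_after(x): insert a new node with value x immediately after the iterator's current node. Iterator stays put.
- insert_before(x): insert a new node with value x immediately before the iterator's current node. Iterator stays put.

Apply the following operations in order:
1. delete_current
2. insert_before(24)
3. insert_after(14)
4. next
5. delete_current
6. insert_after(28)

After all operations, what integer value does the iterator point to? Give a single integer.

Answer: 1

Derivation:
After 1 (delete_current): list=[9, 1, 3, 8, 2] cursor@9
After 2 (insert_before(24)): list=[24, 9, 1, 3, 8, 2] cursor@9
After 3 (insert_after(14)): list=[24, 9, 14, 1, 3, 8, 2] cursor@9
After 4 (next): list=[24, 9, 14, 1, 3, 8, 2] cursor@14
After 5 (delete_current): list=[24, 9, 1, 3, 8, 2] cursor@1
After 6 (insert_after(28)): list=[24, 9, 1, 28, 3, 8, 2] cursor@1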